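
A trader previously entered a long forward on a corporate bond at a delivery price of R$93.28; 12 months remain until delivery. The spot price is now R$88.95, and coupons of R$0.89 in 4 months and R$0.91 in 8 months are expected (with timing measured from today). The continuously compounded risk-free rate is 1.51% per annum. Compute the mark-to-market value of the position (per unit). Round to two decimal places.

PV(remaining coupons) I = 0.89·e^(−0.0151·4/12) + 0.91·e^(−0.0151·8/12) = 1.7864
Current forward F = (S − I)·e^(rT) = (88.95 − 1.7864)·e^(0.0151·12/12) = 87.1636 × 1.015215 = 88.4898
Value (long) = (F − K)·e^(−rT) = (88.4898 − 93.28) × 0.985013 = -4.7184
Value = -R$4.72

-R$4.72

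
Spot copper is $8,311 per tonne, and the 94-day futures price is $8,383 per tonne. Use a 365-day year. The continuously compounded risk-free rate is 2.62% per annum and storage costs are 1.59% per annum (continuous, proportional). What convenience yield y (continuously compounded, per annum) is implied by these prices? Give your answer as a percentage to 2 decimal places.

F = S·e^((r+u−y)T) ⇒ (r+u−y) = ln(F/S)/T
ln(8383/8311) = 0.008626; /T ⇒ 0.033495
y = r + u − ln(F/S)/T = 0.0262 + 0.0159 − 0.033495 = 0.008605
y = 0.86%

0.86%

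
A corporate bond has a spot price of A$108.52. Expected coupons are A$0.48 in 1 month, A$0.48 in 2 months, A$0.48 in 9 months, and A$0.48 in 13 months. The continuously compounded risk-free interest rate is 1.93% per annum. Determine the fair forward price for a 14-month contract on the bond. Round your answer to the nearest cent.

A$109.05

PV(coupons) I = 0.48·e^(−0.0193·1/12) + 0.48·e^(−0.0193·2/12) + 0.48·e^(−0.0193·9/12) + 0.48·e^(−0.0193·13/12)
I = 0.4792 + 0.4785 + 0.4731 + 0.4701 = 1.9009
F = (S − I)·e^(rT) = (108.52 − 1.9009) · e^(0.0193·14/12)
= 106.6191 · e^0.022517 = 106.6191 × 1.022772 = A$109.05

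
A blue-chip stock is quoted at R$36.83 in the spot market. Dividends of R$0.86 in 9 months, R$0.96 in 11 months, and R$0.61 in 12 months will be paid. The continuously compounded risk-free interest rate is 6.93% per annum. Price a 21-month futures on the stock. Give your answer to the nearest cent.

PV(dividends) I = 0.86·e^(−0.0693·9/12) + 0.96·e^(−0.0693·11/12) + 0.61·e^(−0.0693·12/12)
I = 0.8164 + 0.9009 + 0.5692 = 2.2865
F = (S − I)·e^(rT) = (36.83 − 2.2865) · e^(0.0693·21/12)
= 34.5435 · e^0.121275 = 34.5435 × 1.128935 = R$39.00

R$39.00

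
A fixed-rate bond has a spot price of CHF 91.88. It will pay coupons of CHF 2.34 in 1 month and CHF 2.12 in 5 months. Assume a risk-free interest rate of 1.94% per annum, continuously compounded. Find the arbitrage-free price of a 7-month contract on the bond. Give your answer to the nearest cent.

PV(coupons) I = 2.34·e^(−0.0194·1/12) + 2.12·e^(−0.0194·5/12)
I = 2.3362 + 2.1029 = 4.4391
F = (S − I)·e^(rT) = (91.88 − 4.4391) · e^(0.0194·7/12)
= 87.4409 · e^0.011317 = 87.4409 × 1.011381 = CHF 88.44

CHF 88.44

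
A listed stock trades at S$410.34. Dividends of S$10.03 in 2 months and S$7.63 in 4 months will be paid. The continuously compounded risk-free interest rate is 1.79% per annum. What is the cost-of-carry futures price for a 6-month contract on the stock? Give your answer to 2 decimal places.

PV(dividends) I = 10.03·e^(−0.0179·2/12) + 7.63·e^(−0.0179·4/12)
I = 10.0001 + 7.5846 = 17.5847
F = (S − I)·e^(rT) = (410.34 − 17.5847) · e^(0.0179·6/12)
= 392.7553 · e^0.008950 = 392.7553 × 1.008990 = S$396.29

S$396.29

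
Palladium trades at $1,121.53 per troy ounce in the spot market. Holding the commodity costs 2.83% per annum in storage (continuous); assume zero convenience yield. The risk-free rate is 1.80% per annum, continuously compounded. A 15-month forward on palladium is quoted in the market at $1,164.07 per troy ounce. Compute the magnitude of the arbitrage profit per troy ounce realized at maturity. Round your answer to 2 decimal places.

Fair forward: F* = S·e^(carry·T), with carry = (r + u) = 0.0180 + 0.0283 = 0.0463
F* = 1121.53 · e^(0.0463 × 15/12) = 1121.53 · e^0.05787500 = 1121.53 × 1.05958254 = $1188.3536
Market $1164.07 < fair $1188.3536: forward underpriced → reverse cash-and-carry (short spot, go long the forward).
At maturity, profit = |F_mkt − F*| = |1164.07 − 1188.3536| = $24.28 per troy ounce

$24.28 per troy ounce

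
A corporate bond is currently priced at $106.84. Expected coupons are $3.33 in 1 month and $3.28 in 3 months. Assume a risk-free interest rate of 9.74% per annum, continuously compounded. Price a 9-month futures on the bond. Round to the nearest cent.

$107.94

PV(coupons) I = 3.33·e^(−0.0974·1/12) + 3.28·e^(−0.0974·3/12)
I = 3.3031 + 3.2011 = 6.5042
F = (S − I)·e^(rT) = (106.84 − 6.5042) · e^(0.0974·9/12)
= 100.3358 · e^0.073050 = 100.3358 × 1.075784 = $107.94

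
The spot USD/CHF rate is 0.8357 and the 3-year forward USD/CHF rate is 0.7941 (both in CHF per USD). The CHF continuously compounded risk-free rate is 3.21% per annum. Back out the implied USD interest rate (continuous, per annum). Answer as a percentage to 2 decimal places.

F = S·e^((r_CHF − r_USD)T) ⇒ r_USD = r_CHF − ln(F/S)/T
ln(0.7941/0.8357) = -0.051060; /(3) = -0.017020
r_USD = 0.0321 + 0.017020 = 0.049120
r_USD = 4.91%

4.91%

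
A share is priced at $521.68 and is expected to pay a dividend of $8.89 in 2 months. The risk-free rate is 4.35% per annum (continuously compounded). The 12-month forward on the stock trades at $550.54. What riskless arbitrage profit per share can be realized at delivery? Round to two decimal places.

$14.88 per share

PV(dividends) I = 8.89·e^(−0.0435·2/12) = 8.8258
Fair forward F* = (S − I)·e^(rT) = (521.68 − 8.8258)·e^0.043500 = 512.8542 × 1.044460 = 535.6557
Market $550.54 > fair 535.6557: forward overpriced → cash-and-carry (borrow at r, buy the stock and collect the dividends, short the forward).
Profit at T = |F_mkt − F*| = |550.54 − 535.6557| = $14.88 per share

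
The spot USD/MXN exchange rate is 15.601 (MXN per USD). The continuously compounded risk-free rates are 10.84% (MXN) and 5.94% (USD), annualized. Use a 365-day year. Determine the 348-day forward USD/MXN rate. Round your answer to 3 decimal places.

16.347

F = S·e^((r_MXN − r_USD)T) = 15.601 · e^((0.1084 − 0.0594) × 348/365)
= 15.601 · e^0.046718 = 15.601 × 1.047826
F = 16.347 MXN per USD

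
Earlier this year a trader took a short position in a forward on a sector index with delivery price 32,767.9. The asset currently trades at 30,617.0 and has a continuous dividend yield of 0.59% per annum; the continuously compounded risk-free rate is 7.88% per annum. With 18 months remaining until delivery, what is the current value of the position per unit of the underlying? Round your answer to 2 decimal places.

Current fair forward for the remaining 18 months: F = S·e^((r − q)·T), (r − q) = 0.0788 − 0.0059 = 0.0729
F = 30617.0 · e^(0.0729 × 18/12) = 30617.0 × 1.11555273 = 34154.8779
Value of long forward = (F − K)·e^(−rT) = (34154.8779 − 32767.9) · e^(−0.0788·18/12)
= 1386.9779 × 0.88851833 = 1232.36
Short position value = −(long value) = -1232.36

-1232.36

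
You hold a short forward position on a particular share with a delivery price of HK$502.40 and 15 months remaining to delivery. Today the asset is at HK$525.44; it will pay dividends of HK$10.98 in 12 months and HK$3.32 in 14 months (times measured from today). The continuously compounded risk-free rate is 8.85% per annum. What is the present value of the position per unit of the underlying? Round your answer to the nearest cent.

-HK$62.61

PV(remaining dividends) I = 10.98·e^(−0.0885·12/12) + 3.32·e^(−0.0885·14/12) = 13.0443
Current forward F = (S − I)·e^(rT) = (525.44 − 13.0443)·e^(0.0885·15/12) = 512.3957 × 1.116976 = 572.3337
Value (long) = (F − K)·e^(−rT) = (572.3337 − 502.40) × 0.895274 = 62.6098
Short position value = −(long value) = -HK$62.61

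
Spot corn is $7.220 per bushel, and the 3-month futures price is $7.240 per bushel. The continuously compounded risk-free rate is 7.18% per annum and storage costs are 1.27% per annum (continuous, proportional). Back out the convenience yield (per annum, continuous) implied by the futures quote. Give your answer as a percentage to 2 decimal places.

F = S·e^((r+u−y)T) ⇒ (r+u−y) = ln(F/S)/T
ln(7.240/7.220) = 0.002766; /T ⇒ 0.011064
y = r + u − ln(F/S)/T = 0.0718 + 0.0127 − 0.011064 = 0.073436
y = 7.34%

7.34%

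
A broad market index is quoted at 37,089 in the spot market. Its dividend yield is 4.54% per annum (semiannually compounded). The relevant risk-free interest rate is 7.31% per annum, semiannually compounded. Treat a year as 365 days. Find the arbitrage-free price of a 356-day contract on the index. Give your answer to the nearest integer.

F = S · (1+r/2)^(2T) / (1+q/2)^(2T)
= 37089 × 1.072536 / 1.044758 = 37089 × 1.026588
F = 38,075

38,075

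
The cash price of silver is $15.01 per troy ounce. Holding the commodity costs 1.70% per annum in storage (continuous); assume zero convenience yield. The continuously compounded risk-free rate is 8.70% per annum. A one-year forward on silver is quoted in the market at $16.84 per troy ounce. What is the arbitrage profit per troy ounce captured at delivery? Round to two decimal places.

$0.18 per troy ounce

Fair forward: F* = S·e^(carry·T), with carry = (r + u) = 0.0870 + 0.0170 = 0.1040
F* = 15.01 · e^(0.1040 × 12/12) = 15.01 · e^0.104000 = 15.01 × 1.109600 = $16.6551
Market $16.84 > fair $16.6551: forward overpriced → cash-and-carry (buy spot, short the forward).
At maturity, profit = |F_mkt − F*| = |16.84 − 16.6551| = $0.18 per troy ounce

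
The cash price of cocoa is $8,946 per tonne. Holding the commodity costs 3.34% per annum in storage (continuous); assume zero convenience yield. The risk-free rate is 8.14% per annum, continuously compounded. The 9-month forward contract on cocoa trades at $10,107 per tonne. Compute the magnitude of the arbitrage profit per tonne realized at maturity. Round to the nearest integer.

$357 per tonne

Fair forward: F* = S·e^(carry·T), with carry = (r + u) = 0.0814 + 0.0334 = 0.1148
F* = 8946 · e^(0.1148 × 9/12) = 8946 · e^0.086100 = 8946 × 1.089915 = $9750.3796
Market $10107 > fair $9750.3796: forward overpriced → cash-and-carry (buy spot, short the forward).
At maturity, profit = |F_mkt − F*| = |10107 − 9750.3796| = $357 per tonne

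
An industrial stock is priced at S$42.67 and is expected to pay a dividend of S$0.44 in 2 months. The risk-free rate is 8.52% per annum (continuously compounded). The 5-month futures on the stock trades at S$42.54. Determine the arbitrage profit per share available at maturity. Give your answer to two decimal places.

PV(dividends) I = 0.44·e^(−0.0852·2/12) = 0.4338
Fair futures F* = (S − I)·e^(rT) = (42.67 − 0.4338)·e^0.035500 = 42.2362 × 1.036138 = 43.7625
Market S$42.54 < fair 43.7625: forward underpriced → reverse cash-and-carry (short the stock, invest proceeds at r, pay the dividends, go long the forward).
Profit at T = |F_mkt − F*| = |42.54 − 43.7625| = S$1.22 per share

S$1.22 per share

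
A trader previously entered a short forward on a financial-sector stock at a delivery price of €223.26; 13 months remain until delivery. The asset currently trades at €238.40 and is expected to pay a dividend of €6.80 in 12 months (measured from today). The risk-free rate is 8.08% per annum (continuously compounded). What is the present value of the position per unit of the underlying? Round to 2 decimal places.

PV(remaining dividends) I = 6.80·e^(−0.0808·12/12) = 6.2722
Current forward F = (S − I)·e^(rT) = (238.40 − 6.2722)·e^(0.0808·13/12) = 232.1278 × 1.091479 = 253.3626
Value (long) = (F − K)·e^(−rT) = (253.3626 − 223.26) × 0.916188 = 27.5796
Short position value = −(long value) = -€27.58

-€27.58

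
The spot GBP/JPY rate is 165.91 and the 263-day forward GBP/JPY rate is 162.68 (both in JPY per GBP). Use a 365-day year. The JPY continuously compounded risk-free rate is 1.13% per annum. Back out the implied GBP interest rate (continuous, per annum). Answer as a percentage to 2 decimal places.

3.86%

F = S·e^((r_JPY − r_GBP)T) ⇒ r_GBP = r_JPY − ln(F/S)/T
ln(162.68/165.91) = -0.019660; /(263/365) = -0.027285
r_GBP = 0.0113 + 0.027285 = 0.038585
r_GBP = 3.86%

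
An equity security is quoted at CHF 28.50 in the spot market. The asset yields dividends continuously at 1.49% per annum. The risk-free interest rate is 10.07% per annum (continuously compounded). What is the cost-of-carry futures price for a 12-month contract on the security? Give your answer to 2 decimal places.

F = S·e^((r − q)T) = 28.50 · e^((0.1007 − 0.0149) × 12/12)
= 28.50 · e^0.085800 = 28.50 × 1.089588
F = CHF 31.05

CHF 31.05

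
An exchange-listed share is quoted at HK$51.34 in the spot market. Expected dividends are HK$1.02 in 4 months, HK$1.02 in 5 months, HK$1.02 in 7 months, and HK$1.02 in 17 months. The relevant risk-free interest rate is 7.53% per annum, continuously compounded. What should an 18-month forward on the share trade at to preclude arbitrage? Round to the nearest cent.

HK$53.14

PV(dividends) I = 1.02·e^(−0.0753·4/12) + 1.02·e^(−0.0753·5/12) + 1.02·e^(−0.0753·7/12) + 1.02·e^(−0.0753·17/12)
I = 0.9947 + 0.9885 + 0.9762 + 0.9168 = 3.8762
F = (S − I)·e^(rT) = (51.34 − 3.8762) · e^(0.0753·18/12)
= 47.4638 · e^0.112950 = 47.4638 × 1.119576 = HK$53.14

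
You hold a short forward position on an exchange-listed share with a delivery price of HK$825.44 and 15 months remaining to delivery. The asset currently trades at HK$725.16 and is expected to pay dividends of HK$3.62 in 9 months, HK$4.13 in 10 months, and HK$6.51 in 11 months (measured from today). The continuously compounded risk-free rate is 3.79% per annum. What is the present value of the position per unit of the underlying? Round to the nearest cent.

PV(remaining dividends) I = 3.62·e^(−0.0379·9/12) + 4.13·e^(−0.0379·10/12) + 6.51·e^(−0.0379·11/12) = 13.8079
Current forward F = (S − I)·e^(rT) = (725.16 − 13.8079)·e^(0.0379·15/12) = 711.3521 × 1.048515 = 745.8633
Value (long) = (F − K)·e^(−rT) = (745.8633 − 825.44) × 0.953730 = -75.8947
Short position value = −(long value) = HK$75.89

HK$75.89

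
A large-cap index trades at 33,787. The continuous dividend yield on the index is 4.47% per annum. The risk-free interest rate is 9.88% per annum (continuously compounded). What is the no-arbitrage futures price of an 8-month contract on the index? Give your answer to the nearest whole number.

35,028

F = S·e^((r − q)T) = 33787 · e^((0.0988 − 0.0447) × 8/12)
= 33787 · e^0.036067 = 33787 × 1.036725
F = 35,028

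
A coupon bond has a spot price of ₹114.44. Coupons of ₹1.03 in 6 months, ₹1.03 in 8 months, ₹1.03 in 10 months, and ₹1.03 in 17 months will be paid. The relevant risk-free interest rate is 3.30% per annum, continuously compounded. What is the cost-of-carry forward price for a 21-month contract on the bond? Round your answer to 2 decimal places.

PV(coupons) I = 1.03·e^(−0.0330·6/12) + 1.03·e^(−0.0330·8/12) + 1.03·e^(−0.0330·10/12) + 1.03·e^(−0.0330·17/12)
I = 1.0131 + 1.0076 + 1.0021 + 0.9830 = 4.0058
F = (S − I)·e^(rT) = (114.44 − 4.0058) · e^(0.0330·21/12)
= 110.4342 · e^0.057750 = 110.4342 × 1.059450 = ₹117.00

₹117.00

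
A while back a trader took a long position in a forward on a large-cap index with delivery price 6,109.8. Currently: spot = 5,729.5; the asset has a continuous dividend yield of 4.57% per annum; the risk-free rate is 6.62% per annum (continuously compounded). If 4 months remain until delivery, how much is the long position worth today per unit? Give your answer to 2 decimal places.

-333.57

Current fair forward for the remaining 4 months: F = S·e^((r − q)·T), (r − q) = 0.0662 − 0.0457 = 0.0205
F = 5729.5 · e^(0.0205 × 4/12) = 5729.5 × 1.00685673 = 5768.7856
Value of long forward = (F − K)·e^(−rT) = (5768.7856 − 6109.8) · e^(−0.0662·4/12)
= -341.0144 × 0.97817502 = -333.57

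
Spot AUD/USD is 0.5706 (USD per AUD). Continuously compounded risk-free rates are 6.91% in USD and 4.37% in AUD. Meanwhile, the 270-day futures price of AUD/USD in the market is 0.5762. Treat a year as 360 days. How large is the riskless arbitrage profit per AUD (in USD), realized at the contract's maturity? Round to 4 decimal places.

0.0054 per AUD (in USD)

Fair futures: F* = S·e^(carry·T), with carry = (r_USD − r_AUD) = 0.0691 − 0.0437 = 0.0254
F* = 0.5706 · e^(0.0254 × 270/360) = 0.5706 · e^0.019050 = 0.5706 × 1.019233 = 0.5816
Market 0.5762 < fair 0.5816: forward underpriced → reverse cash-and-carry (short spot, go long the forward).
At maturity, profit = |F_mkt − F*| = |0.5762 − 0.5816| = 0.0054 per AUD (in USD)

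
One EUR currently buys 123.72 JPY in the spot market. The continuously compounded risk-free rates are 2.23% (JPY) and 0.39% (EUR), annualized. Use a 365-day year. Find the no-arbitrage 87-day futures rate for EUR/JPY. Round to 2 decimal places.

F = S·e^((r_JPY − r_EUR)T) = 123.72 · e^((0.0223 − 0.0039) × 87/365)
= 123.72 · e^0.004386 = 123.72 × 1.004396
F = 124.26 JPY per EUR

124.26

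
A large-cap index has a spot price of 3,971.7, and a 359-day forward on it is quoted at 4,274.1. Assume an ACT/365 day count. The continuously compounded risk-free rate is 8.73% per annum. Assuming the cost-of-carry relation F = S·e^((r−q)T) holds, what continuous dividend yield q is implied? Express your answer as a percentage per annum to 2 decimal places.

From F = S·e^((r−q)T): (r − q) = ln(F/S)/T
ln(4274.1/3971.7) = ln(1.076139) = 0.073380
(r − q) = 0.073380 / (359/365) = 0.074606
q = r − ln(F/S)/T = 0.0873 − 0.074606 = 0.012694
q = 1.27%

1.27%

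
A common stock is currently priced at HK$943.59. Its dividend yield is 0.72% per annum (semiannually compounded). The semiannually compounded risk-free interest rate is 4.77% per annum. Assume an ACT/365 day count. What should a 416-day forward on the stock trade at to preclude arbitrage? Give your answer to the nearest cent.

HK$987.55

F = S · (1+r/2)^(2T) / (1+q/2)^(2T)
= 943.59 × 1.055196 / 1.008225 = 943.59 × 1.046588
F = HK$987.55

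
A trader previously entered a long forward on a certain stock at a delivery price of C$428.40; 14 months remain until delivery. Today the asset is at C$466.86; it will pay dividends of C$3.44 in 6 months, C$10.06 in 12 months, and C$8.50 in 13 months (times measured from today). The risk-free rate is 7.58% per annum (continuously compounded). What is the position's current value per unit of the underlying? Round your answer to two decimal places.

C$54.25

PV(remaining dividends) I = 3.44·e^(−0.0758·6/12) + 10.06·e^(−0.0758·12/12) + 8.50·e^(−0.0758·13/12) = 20.4676
Current forward F = (S − I)·e^(rT) = (466.86 − 20.4676)·e^(0.0758·14/12) = 446.3924 × 1.092461 = 487.6663
Value (long) = (F − K)·e^(−rT) = (487.6663 − 428.40) × 0.915364 = 54.2502
Value = C$54.25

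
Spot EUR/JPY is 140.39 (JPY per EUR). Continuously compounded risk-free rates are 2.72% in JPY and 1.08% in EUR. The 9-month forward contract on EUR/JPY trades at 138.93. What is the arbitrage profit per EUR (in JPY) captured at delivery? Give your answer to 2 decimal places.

Fair forward: F* = S·e^(carry·T), with carry = (r_JPY − r_EUR) = 0.0272 − 0.0108 = 0.0164
F* = 140.39 · e^(0.0164 × 9/12) = 140.39 · e^0.012300 = 140.39 × 1.012376 = 142.1275
Market 138.93 < fair 142.1275: forward underpriced → reverse cash-and-carry (short spot, go long the forward).
At maturity, profit = |F_mkt − F*| = |138.93 − 142.1275| = 3.20 per EUR (in JPY)

3.20 per EUR (in JPY)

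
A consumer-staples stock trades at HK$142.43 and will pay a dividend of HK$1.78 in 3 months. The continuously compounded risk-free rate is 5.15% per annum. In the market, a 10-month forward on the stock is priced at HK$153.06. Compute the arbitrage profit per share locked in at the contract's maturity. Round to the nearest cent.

HK$6.22 per share

PV(dividends) I = 1.78·e^(−0.0515·3/12) = 1.7572
Fair forward F* = (S − I)·e^(rT) = (142.43 − 1.7572)·e^0.042917 = 140.6728 × 1.043851 = 146.8414
Market HK$153.06 > fair 146.8414: forward overpriced → cash-and-carry (borrow at r, buy the stock and collect the dividends, short the forward).
Profit at T = |F_mkt − F*| = |153.06 − 146.8414| = HK$6.22 per share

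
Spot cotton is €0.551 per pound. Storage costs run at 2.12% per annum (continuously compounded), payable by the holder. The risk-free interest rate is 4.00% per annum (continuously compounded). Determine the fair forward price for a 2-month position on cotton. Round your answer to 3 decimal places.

Net carry = r + u − y = 0.0400 + 0.0212 − 0.0000 = 0.0612
F = S·e^((r+u−y)T) = 0.551 · e^(0.0612 × 2/12) = 0.551 · e^0.010200
= 0.551 × 1.010252 = €0.557 per pound

€0.557 per pound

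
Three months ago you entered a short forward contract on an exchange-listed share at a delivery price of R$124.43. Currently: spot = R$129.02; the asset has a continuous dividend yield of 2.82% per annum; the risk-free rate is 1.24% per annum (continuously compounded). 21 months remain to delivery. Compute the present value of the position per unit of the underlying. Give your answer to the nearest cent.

Current fair forward for the remaining 21 months: F = S·e^((r − q)·T), (r − q) = 0.0124 − 0.0282 = -0.0158
F = 129.02 · e^(-0.0158 × 21/12) = 129.02 × 0.972729 = 125.5015
Value of long forward = (F − K)·e^(−rT) = (125.5015 − 124.43) · e^(−0.0124·21/12)
= 1.0715 × 0.978534 = 1.05
Short position value = −(long value) = -R$1.05

-R$1.05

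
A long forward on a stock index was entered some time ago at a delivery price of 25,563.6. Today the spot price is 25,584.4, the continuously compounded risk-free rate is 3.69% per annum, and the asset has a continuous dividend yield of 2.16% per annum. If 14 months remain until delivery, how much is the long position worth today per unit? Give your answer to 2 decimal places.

Current fair forward for the remaining 14 months: F = S·e^((r − q)·T), (r − q) = 0.0369 − 0.0216 = 0.0153
F = 25584.4 · e^(0.0153 × 14/12) = 25584.4 × 1.01801026 = 26045.1817
Value of long forward = (F − K)·e^(−rT) = (26045.1817 − 25563.6) · e^(−0.0369·14/12)
= 481.5817 × 0.95786350 = 461.29

461.29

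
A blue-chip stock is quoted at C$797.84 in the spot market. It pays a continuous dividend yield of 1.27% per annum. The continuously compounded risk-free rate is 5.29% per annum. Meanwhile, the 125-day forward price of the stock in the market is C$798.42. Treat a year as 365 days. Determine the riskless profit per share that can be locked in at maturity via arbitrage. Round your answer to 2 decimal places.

C$10.48 per share

Fair forward: F* = S·e^(carry·T), with carry = (r − q) = 0.0529 − 0.0127 = 0.0402
F* = 797.84 · e^(0.0402 × 125/365) = 797.84 · e^0.013767 = 797.84 × 1.013862 = C$808.8997
Market C$798.42 < fair C$808.8997: forward underpriced → reverse cash-and-carry (short spot, go long the forward).
At maturity, profit = |F_mkt − F*| = |798.42 − 808.8997| = C$10.48 per share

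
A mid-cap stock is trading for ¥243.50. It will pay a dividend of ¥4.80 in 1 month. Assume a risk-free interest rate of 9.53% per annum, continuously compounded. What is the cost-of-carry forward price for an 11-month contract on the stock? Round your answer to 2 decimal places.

PV(dividends) I = 4.80·e^(−0.0953·1/12)
I = 4.7620
F = (S − I)·e^(rT) = (243.50 − 4.7620) · e^(0.0953·11/12)
= 238.7380 · e^0.087358 = 238.7380 × 1.091287 = ¥260.53

¥260.53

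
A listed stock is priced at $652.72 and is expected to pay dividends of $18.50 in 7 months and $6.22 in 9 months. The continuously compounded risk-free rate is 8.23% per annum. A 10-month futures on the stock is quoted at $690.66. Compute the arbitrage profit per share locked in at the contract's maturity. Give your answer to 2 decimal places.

PV(dividends) I = 18.50·e^(−0.0823·7/12) + 6.22·e^(−0.0823·9/12) = 23.4805
Fair futures F* = (S − I)·e^(rT) = (652.72 − 23.4805)·e^0.068583 = 629.2395 × 1.070990 = 673.9092
Market $690.66 > fair 673.9092: forward overpriced → cash-and-carry (borrow at r, buy the stock and collect the dividends, short the forward).
Profit at T = |F_mkt − F*| = |690.66 − 673.9092| = $16.75 per share

$16.75 per share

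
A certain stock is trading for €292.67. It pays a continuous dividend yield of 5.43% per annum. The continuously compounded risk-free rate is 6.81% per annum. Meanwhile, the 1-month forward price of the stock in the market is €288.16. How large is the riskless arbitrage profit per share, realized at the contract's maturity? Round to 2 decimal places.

€4.85 per share

Fair forward: F* = S·e^(carry·T), with carry = (r − q) = 0.0681 − 0.0543 = 0.0138
F* = 292.67 · e^(0.0138 × 1/12) = 292.67 · e^0.001150 = 292.67 × 1.001151 = €293.0069
Market €288.16 < fair €293.0069: forward underpriced → reverse cash-and-carry (short spot, go long the forward).
At maturity, profit = |F_mkt − F*| = |288.16 − 293.0069| = €4.85 per share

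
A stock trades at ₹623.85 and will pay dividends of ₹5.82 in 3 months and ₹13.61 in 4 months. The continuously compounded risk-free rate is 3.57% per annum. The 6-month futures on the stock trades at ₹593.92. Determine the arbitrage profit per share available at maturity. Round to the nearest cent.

PV(dividends) I = 5.82·e^(−0.0357·3/12) + 13.61·e^(−0.0357·4/12) = 19.2173
Fair futures F* = (S − I)·e^(rT) = (623.85 − 19.2173)·e^0.017850 = 604.6327 × 1.018010 = 615.5221
Market ₹593.92 < fair 615.5221: forward underpriced → reverse cash-and-carry (short the stock, invest proceeds at r, pay the dividends, go long the forward).
Profit at T = |F_mkt − F*| = |593.92 − 615.5221| = ₹21.60 per share

₹21.60 per share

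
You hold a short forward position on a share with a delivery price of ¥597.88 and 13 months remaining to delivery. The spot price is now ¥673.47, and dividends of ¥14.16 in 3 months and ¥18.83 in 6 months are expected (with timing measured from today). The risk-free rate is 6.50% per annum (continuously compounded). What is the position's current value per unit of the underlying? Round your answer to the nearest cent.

PV(remaining dividends) I = 14.16·e^(−0.0650·3/12) + 18.83·e^(−0.0650·6/12) = 32.1596
Current forward F = (S − I)·e^(rT) = (673.47 − 32.1596)·e^(0.0650·13/12) = 641.3104 × 1.072955 = 688.0972
Value (long) = (F − K)·e^(−rT) = (688.0972 − 597.88) × 0.932005 = 84.0829
Short position value = −(long value) = -¥84.08

-¥84.08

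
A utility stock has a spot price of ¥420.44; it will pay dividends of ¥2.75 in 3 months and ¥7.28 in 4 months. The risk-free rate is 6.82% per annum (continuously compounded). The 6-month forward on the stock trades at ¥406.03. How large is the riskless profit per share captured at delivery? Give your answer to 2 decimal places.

¥18.83 per share

PV(dividends) I = 2.75·e^(−0.0682·3/12) + 7.28·e^(−0.0682·4/12) = 9.8199
Fair forward F* = (S − I)·e^(rT) = (420.44 − 9.8199)·e^0.034100 = 410.6201 × 1.034688 = 424.8637
Market ¥406.03 < fair 424.8637: forward underpriced → reverse cash-and-carry (short the stock, invest proceeds at r, pay the dividends, go long the forward).
Profit at T = |F_mkt − F*| = |406.03 − 424.8637| = ¥18.83 per share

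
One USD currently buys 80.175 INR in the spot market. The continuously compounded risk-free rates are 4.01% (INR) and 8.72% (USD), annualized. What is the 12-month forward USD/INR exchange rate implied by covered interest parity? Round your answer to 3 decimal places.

F = S·e^((r_INR − r_USD)T) = 80.175 · e^((0.0401 − 0.0872) × 12/12)
= 80.175 · e^-0.047100 = 80.175 × 0.953992
F = 76.486 INR per USD

76.486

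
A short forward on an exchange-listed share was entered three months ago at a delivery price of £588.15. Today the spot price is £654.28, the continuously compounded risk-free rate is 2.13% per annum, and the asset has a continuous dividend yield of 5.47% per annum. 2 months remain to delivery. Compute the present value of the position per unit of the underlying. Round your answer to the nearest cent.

-£62.28

Current fair forward for the remaining 2 months: F = S·e^((r − q)·T), (r − q) = 0.0213 − 0.0547 = -0.0334
F = 654.28 · e^(-0.0334 × 2/12) = 654.28 × 0.994449 = 650.6481
Value of long forward = (F − K)·e^(−rT) = (650.6481 − 588.15) · e^(−0.0213·2/12)
= 62.4981 × 0.996456 = 62.28
Short position value = −(long value) = -£62.28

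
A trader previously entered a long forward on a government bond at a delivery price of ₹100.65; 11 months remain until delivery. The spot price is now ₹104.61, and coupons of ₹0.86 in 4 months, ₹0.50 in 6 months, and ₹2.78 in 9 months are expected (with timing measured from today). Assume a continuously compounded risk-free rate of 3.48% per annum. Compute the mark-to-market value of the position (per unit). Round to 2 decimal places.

₹3.07

PV(remaining coupons) I = 0.86·e^(−0.0348·4/12) + 0.50·e^(−0.0348·6/12) + 2.78·e^(−0.0348·9/12) = 4.0498
Current forward F = (S − I)·e^(rT) = (104.61 − 4.0498)·e^(0.0348·11/12) = 100.5602 × 1.032414 = 103.8198
Value (long) = (F − K)·e^(−rT) = (103.8198 − 100.65) × 0.968603 = 3.0703
Value = ₹3.07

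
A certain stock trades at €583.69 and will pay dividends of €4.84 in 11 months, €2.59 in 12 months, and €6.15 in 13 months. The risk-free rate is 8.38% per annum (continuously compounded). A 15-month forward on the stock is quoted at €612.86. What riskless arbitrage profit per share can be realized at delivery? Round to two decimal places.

PV(dividends) I = 4.84·e^(−0.0838·11/12) + 2.59·e^(−0.0838·12/12) + 6.15·e^(−0.0838·13/12) = 12.4802
Fair forward F* = (S − I)·e^(rT) = (583.69 − 12.4802)·e^0.104750 = 571.2098 × 1.110433 = 634.2902
Market €612.86 < fair 634.2902: forward underpriced → reverse cash-and-carry (short the stock, invest proceeds at r, pay the dividends, go long the forward).
Profit at T = |F_mkt − F*| = |612.86 − 634.2902| = €21.43 per share

€21.43 per share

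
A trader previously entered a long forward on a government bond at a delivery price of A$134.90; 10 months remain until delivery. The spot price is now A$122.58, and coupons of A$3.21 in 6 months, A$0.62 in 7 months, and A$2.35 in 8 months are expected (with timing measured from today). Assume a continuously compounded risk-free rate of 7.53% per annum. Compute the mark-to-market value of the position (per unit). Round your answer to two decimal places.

PV(remaining coupons) I = 3.21·e^(−0.0753·6/12) + 0.62·e^(−0.0753·7/12) + 2.35·e^(−0.0753·8/12) = 5.9197
Current forward F = (S − I)·e^(rT) = (122.58 − 5.9197)·e^(0.0753·10/12) = 116.6603 × 1.064761 = 124.2153
Value (long) = (F − K)·e^(−rT) = (124.2153 − 134.90) × 0.939178 = -10.0348
Value = -A$10.03

-A$10.03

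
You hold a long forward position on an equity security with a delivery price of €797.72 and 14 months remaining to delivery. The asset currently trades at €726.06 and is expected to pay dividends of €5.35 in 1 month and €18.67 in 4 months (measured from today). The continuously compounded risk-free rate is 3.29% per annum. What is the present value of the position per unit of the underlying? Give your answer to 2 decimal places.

-€65.42

PV(remaining dividends) I = 5.35·e^(−0.0329·1/12) + 18.67·e^(−0.0329·4/12) = 23.8017
Current forward F = (S − I)·e^(rT) = (726.06 − 23.8017)·e^(0.0329·14/12) = 702.2583 × 1.039129 = 729.7370
Value (long) = (F − K)·e^(−rT) = (729.7370 − 797.72) × 0.962344 = -65.4230
Value = -€65.42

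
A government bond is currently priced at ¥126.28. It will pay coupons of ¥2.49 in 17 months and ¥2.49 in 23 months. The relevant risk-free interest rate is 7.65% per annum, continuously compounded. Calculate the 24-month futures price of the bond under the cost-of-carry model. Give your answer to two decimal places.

¥142.05

PV(coupons) I = 2.49·e^(−0.0765·17/12) + 2.49·e^(−0.0765·23/12)
I = 2.2343 + 2.1504 = 4.3847
F = (S − I)·e^(rT) = (126.28 − 4.3847) · e^(0.0765·24/12)
= 121.8953 · e^0.153000 = 121.8953 × 1.165325 = ¥142.05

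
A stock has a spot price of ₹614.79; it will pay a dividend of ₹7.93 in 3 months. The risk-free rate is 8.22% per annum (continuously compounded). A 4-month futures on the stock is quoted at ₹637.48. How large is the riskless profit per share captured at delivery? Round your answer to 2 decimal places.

PV(dividends) I = 7.93·e^(−0.0822·3/12) = 7.7687
Fair futures F* = (S − I)·e^(rT) = (614.79 − 7.7687)·e^0.027400 = 607.0213 × 1.027779 = 623.8837
Market ₹637.48 > fair 623.8837: forward overpriced → cash-and-carry (borrow at r, buy the stock and collect the dividends, short the forward).
Profit at T = |F_mkt − F*| = |637.48 − 623.8837| = ₹13.60 per share

₹13.60 per share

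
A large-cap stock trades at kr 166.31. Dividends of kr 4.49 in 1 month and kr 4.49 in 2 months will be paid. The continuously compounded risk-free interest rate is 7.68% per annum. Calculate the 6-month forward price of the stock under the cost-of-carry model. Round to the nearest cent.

PV(dividends) I = 4.49·e^(−0.0768·1/12) + 4.49·e^(−0.0768·2/12)
I = 4.4614 + 4.4329 = 8.8943
F = (S − I)·e^(rT) = (166.31 − 8.8943) · e^(0.0768·6/12)
= 157.4157 · e^0.038400 = 157.4157 × 1.039147 = kr 163.58

kr 163.58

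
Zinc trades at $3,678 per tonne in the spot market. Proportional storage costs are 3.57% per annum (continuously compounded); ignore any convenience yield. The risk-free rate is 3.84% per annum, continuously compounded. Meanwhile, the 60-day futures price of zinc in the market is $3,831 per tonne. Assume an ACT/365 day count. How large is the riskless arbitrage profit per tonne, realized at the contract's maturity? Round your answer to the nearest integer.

$108 per tonne

Fair futures: F* = S·e^(carry·T), with carry = (r + u) = 0.0384 + 0.0357 = 0.0741
F* = 3678 · e^(0.0741 × 60/365) = 3678 · e^0.012181 = 3678 × 1.012255 = $3723.0739
Market $3831 > fair $3723.0739: forward overpriced → cash-and-carry (buy spot, short the forward).
At maturity, profit = |F_mkt − F*| = |3831 − 3723.0739| = $108 per tonne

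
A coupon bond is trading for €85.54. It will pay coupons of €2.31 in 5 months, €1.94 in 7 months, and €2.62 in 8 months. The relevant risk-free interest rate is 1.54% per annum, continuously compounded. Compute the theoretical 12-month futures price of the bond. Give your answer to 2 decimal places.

€79.95

PV(coupons) I = 2.31·e^(−0.0154·5/12) + 1.94·e^(−0.0154·7/12) + 2.62·e^(−0.0154·8/12)
I = 2.2952 + 1.9227 + 2.5932 = 6.8111
F = (S − I)·e^(rT) = (85.54 − 6.8111) · e^(0.0154·12/12)
= 78.7289 · e^0.015400 = 78.7289 × 1.015519 = €79.95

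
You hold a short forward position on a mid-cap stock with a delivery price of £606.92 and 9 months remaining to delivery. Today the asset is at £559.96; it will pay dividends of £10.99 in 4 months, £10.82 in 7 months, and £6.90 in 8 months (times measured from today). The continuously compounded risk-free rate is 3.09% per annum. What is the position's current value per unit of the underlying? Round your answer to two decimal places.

£61.32

PV(remaining dividends) I = 10.99·e^(−0.0309·4/12) + 10.82·e^(−0.0309·7/12) + 6.90·e^(−0.0309·8/12) = 28.2634
Current forward F = (S − I)·e^(rT) = (559.96 − 28.2634)·e^(0.0309·9/12) = 531.6966 × 1.023446 = 544.1628
Value (long) = (F − K)·e^(−rT) = (544.1628 − 606.92) × 0.977091 = -61.3195
Short position value = −(long value) = £61.32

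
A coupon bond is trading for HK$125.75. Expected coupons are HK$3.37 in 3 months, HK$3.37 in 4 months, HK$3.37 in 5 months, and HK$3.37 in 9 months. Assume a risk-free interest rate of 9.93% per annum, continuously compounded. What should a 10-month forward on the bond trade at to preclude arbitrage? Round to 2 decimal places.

HK$122.58

PV(coupons) I = 3.37·e^(−0.0993·3/12) + 3.37·e^(−0.0993·4/12) + 3.37·e^(−0.0993·5/12) + 3.37·e^(−0.0993·9/12)
I = 3.2874 + 3.2603 + 3.2334 + 3.1281 = 12.9092
F = (S − I)·e^(rT) = (125.75 − 12.9092) · e^(0.0993·10/12)
= 112.8408 · e^0.082750 = 112.8408 × 1.086270 = HK$122.58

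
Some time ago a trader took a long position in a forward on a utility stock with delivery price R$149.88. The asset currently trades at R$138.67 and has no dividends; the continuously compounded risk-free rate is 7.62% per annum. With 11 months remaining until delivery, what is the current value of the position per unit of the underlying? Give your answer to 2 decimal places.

Current fair forward for the remaining 11 months: F = S·e^(r·T), r = 0.0762
F = 138.67 · e^(0.0762 × 11/12) = 138.67 × 1.072347 = 148.7024
Value of long forward = (F − K)·e^(−rT) = (148.7024 − 149.88) · e^(−0.0762·11/12)
= -1.1776 × 0.932534 = -1.10

-R$1.10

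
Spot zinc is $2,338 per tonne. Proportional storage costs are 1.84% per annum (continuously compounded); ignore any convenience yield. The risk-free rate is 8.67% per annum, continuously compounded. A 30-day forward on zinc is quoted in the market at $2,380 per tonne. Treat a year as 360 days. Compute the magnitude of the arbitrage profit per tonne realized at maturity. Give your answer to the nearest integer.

Fair forward: F* = S·e^(carry·T), with carry = (r + u) = 0.0867 + 0.0184 = 0.1051
F* = 2338 · e^(0.1051 × 30/360) = 2338 · e^0.008758 = 2338 × 1.008796 = $2358.5650
Market $2380 > fair $2358.5650: forward overpriced → cash-and-carry (buy spot, short the forward).
At maturity, profit = |F_mkt − F*| = |2380 − 2358.5650| = $21 per tonne

$21 per tonne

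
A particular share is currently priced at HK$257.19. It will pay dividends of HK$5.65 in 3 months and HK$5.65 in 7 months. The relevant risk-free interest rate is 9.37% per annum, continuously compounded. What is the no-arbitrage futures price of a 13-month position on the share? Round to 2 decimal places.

HK$272.64

PV(dividends) I = 5.65·e^(−0.0937·3/12) + 5.65·e^(−0.0937·7/12)
I = 5.5192 + 5.3495 = 10.8687
F = (S − I)·e^(rT) = (257.19 − 10.8687) · e^(0.0937·13/12)
= 246.3213 · e^0.101508 = 246.3213 × 1.106839 = HK$272.64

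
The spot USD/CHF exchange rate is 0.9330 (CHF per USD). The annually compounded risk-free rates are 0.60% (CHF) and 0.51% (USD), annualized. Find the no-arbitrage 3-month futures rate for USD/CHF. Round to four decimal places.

0.9332

By covered interest parity, F = S · (1+r_CHF)^T / (1+r_USD)^T
= 0.9330 × 1.001497 / 1.001273 = 0.9330 × 1.000224
F = 0.9332 CHF per USD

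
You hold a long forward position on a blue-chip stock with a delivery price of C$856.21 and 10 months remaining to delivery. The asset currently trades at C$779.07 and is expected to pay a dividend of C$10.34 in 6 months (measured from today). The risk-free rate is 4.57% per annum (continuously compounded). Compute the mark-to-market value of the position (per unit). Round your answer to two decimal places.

-C$55.25

PV(remaining dividends) I = 10.34·e^(−0.0457·6/12) = 10.1064
Current forward F = (S − I)·e^(rT) = (779.07 − 10.1064)·e^(0.0457·10/12) = 768.9636 × 1.038818 = 798.8132
Value (long) = (F − K)·e^(−rT) = (798.8132 − 856.21) × 0.962633 = -55.2521
Value = -C$55.25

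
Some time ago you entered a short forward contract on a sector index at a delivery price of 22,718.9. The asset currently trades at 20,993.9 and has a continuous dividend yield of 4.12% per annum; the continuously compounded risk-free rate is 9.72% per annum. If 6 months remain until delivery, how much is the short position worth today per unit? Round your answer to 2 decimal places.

Current fair forward for the remaining 6 months: F = S·e^((r − q)·T), (r − q) = 0.0972 − 0.0412 = 0.0560
F = 20993.9 · e^(0.0560 × 6/12) = 20993.9 × 1.02839568 = 21590.0361
Value of long forward = (F − K)·e^(−rT) = (21590.0361 − 22718.9) · e^(−0.0972·6/12)
= -1128.8639 × 0.95256208 = -1075.31
Short position value = −(long value) = 1075.31

1075.31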